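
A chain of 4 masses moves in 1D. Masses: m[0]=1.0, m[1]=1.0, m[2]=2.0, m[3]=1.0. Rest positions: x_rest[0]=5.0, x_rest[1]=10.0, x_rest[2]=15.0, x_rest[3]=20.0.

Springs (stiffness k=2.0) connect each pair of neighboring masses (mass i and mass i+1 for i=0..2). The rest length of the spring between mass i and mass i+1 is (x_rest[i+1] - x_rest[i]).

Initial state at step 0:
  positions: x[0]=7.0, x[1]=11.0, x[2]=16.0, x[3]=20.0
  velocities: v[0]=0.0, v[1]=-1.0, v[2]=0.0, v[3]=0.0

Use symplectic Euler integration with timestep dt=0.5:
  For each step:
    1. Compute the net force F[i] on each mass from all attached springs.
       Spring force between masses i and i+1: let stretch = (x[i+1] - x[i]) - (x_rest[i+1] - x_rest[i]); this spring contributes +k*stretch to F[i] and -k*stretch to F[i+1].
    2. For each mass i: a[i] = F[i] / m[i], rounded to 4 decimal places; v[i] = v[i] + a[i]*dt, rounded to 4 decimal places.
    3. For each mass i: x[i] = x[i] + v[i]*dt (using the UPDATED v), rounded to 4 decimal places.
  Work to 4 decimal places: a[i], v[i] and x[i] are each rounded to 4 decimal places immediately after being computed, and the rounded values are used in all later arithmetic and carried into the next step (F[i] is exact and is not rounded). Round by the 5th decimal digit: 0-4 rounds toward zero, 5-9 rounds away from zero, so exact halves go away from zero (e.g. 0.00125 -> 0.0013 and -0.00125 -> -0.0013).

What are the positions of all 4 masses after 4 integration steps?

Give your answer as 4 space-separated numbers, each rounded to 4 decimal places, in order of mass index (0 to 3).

Answer: 4.9063 10.0000 15.8907 21.3125

Derivation:
Step 0: x=[7.0000 11.0000 16.0000 20.0000] v=[0.0000 -1.0000 0.0000 0.0000]
Step 1: x=[6.5000 11.0000 15.7500 20.5000] v=[-1.0000 0.0000 -0.5000 1.0000]
Step 2: x=[5.7500 11.1250 15.5000 21.1250] v=[-1.5000 0.2500 -0.5000 1.2500]
Step 3: x=[5.1875 10.7500 15.5625 21.4375] v=[-1.1250 -0.7500 0.1250 0.6250]
Step 4: x=[4.9063 10.0000 15.8907 21.3125] v=[-0.5625 -1.5000 0.6563 -0.2500]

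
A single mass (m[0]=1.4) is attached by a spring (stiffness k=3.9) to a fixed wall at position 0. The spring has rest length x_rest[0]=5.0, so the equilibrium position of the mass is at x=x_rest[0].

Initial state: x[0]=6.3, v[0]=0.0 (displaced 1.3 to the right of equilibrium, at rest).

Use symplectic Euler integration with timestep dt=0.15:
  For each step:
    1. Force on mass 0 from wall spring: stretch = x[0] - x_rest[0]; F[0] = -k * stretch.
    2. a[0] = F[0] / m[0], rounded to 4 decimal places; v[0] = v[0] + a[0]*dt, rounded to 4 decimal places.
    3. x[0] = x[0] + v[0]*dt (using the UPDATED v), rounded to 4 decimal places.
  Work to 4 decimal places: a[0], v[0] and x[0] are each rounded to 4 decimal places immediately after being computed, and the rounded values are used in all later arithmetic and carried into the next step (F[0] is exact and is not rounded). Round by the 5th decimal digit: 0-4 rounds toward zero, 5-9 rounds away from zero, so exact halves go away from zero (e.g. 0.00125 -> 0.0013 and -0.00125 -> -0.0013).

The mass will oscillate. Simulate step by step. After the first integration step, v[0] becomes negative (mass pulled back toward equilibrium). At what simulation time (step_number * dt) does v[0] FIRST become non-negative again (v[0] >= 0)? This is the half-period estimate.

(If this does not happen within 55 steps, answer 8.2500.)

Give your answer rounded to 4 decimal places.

Answer: 1.9500

Derivation:
Step 0: x=[6.3000] v=[0.0000]
Step 1: x=[6.2185] v=[-0.5432]
Step 2: x=[6.0606] v=[-1.0524]
Step 3: x=[5.8363] v=[-1.4956]
Step 4: x=[5.5595] v=[-1.8451]
Step 5: x=[5.2477] v=[-2.0789]
Step 6: x=[4.9203] v=[-2.1824]
Step 7: x=[4.5979] v=[-2.1491]
Step 8: x=[4.3007] v=[-1.9811]
Step 9: x=[4.0474] v=[-1.6889]
Step 10: x=[3.8538] v=[-1.2908]
Step 11: x=[3.7320] v=[-0.8119]
Step 12: x=[3.6897] v=[-0.2821]
Step 13: x=[3.7295] v=[0.2654]
First v>=0 after going negative at step 13, time=1.9500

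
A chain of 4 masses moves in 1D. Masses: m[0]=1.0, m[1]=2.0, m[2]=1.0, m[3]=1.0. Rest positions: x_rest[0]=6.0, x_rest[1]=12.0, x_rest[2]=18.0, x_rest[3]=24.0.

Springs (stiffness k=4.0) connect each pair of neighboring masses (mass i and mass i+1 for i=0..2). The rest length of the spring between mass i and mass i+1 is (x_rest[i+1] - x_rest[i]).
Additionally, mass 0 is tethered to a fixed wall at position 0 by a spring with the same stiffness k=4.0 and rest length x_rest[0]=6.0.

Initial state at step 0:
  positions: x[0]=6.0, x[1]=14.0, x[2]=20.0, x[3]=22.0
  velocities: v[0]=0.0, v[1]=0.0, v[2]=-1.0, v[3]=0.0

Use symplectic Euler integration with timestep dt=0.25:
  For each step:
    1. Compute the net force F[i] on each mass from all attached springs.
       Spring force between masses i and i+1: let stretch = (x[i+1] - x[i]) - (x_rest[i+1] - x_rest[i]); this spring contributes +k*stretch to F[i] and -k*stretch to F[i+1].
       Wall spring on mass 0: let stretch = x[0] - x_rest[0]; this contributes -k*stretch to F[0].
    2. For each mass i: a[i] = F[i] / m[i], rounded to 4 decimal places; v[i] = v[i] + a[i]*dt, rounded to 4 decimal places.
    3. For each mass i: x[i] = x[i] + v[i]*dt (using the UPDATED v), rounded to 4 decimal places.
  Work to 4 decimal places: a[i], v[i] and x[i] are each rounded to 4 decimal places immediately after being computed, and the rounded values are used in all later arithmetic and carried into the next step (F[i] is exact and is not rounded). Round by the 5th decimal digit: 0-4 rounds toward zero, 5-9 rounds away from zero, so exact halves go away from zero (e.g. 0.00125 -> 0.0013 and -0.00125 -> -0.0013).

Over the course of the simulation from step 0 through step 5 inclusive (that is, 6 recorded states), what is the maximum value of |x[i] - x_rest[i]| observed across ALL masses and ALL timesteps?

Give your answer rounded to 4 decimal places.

Answer: 2.0098

Derivation:
Step 0: x=[6.0000 14.0000 20.0000 22.0000] v=[0.0000 0.0000 -1.0000 0.0000]
Step 1: x=[6.5000 13.7500 18.7500 23.0000] v=[2.0000 -1.0000 -5.0000 4.0000]
Step 2: x=[7.1875 13.2188 17.3125 24.4375] v=[2.7500 -2.1250 -5.7500 5.7500]
Step 3: x=[7.5860 12.4454 16.6328 25.5938] v=[1.5938 -3.0938 -2.7187 4.6250]
Step 4: x=[7.3028 11.5880 17.1465 26.0098] v=[-1.1328 -3.4298 2.0549 1.6640]
Step 5: x=[6.2652 10.8897 18.4864 25.7100] v=[-4.1504 -2.7932 5.3597 -1.1993]
Max displacement = 2.0098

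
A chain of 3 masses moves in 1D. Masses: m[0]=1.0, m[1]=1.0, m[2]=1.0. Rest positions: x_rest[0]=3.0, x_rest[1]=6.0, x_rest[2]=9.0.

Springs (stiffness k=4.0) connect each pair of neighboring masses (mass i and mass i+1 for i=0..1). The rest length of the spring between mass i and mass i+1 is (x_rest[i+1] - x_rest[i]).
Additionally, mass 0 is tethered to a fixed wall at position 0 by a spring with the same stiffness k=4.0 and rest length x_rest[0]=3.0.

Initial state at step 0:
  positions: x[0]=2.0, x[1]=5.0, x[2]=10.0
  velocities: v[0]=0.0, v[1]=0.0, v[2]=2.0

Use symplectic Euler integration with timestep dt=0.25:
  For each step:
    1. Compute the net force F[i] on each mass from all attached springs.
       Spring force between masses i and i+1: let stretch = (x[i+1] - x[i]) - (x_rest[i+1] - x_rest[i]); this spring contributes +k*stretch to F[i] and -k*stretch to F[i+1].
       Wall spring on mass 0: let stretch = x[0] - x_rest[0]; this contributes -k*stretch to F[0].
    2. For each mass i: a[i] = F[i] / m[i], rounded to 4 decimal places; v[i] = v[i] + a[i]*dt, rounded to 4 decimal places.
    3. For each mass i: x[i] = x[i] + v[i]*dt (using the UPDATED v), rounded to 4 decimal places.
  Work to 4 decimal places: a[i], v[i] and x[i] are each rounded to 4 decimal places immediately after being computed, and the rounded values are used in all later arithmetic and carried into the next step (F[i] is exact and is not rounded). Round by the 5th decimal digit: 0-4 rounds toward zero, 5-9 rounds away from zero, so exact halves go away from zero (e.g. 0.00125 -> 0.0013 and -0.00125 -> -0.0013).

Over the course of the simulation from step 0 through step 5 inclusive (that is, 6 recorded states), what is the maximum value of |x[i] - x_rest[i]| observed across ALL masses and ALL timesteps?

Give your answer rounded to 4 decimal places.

Answer: 1.6992

Derivation:
Step 0: x=[2.0000 5.0000 10.0000] v=[0.0000 0.0000 2.0000]
Step 1: x=[2.2500 5.5000 10.0000] v=[1.0000 2.0000 0.0000]
Step 2: x=[2.7500 6.3125 9.6250] v=[2.0000 3.2500 -1.5000]
Step 3: x=[3.4531 7.0625 9.1719] v=[2.8125 3.0000 -1.8125]
Step 4: x=[4.1953 7.4375 8.9414] v=[2.9688 1.5000 -0.9219]
Step 5: x=[4.6992 7.3779 9.0850] v=[2.0157 -0.2383 0.5742]
Max displacement = 1.6992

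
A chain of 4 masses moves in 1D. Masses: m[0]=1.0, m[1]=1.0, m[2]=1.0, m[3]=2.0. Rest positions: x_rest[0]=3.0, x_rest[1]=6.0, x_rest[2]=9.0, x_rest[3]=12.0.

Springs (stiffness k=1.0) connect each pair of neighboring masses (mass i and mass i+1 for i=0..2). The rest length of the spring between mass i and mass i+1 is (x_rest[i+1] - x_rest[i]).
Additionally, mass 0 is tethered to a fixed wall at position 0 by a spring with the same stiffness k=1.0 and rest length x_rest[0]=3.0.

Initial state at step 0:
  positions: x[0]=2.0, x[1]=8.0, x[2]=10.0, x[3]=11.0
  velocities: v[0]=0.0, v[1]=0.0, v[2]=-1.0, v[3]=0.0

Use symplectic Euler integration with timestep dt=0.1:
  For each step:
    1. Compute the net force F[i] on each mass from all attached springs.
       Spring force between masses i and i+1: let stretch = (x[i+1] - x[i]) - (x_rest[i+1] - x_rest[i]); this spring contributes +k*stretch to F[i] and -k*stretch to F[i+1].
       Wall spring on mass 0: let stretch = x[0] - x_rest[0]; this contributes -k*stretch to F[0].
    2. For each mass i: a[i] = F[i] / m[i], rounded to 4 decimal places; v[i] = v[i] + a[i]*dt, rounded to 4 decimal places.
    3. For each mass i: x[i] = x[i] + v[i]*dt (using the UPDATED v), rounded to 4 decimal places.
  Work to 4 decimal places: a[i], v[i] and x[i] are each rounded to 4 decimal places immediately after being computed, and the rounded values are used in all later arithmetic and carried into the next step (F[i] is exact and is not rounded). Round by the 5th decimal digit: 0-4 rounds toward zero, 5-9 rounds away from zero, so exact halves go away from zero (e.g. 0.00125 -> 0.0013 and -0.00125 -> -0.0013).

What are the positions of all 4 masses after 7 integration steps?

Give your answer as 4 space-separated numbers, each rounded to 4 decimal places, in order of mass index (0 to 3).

Step 0: x=[2.0000 8.0000 10.0000 11.0000] v=[0.0000 0.0000 -1.0000 0.0000]
Step 1: x=[2.0400 7.9600 9.8900 11.0100] v=[0.4000 -0.4000 -1.1000 0.1000]
Step 2: x=[2.1188 7.8801 9.7719 11.0294] v=[0.7880 -0.7990 -1.1810 0.1940]
Step 3: x=[2.2340 7.7615 9.6475 11.0575] v=[1.1523 -1.1860 -1.2444 0.2811]
Step 4: x=[2.3822 7.6065 9.5183 11.0936] v=[1.4817 -1.5502 -1.2920 0.3606]
Step 5: x=[2.5588 7.4184 9.3857 11.1368] v=[1.7659 -1.8815 -1.3257 0.4318]
Step 6: x=[2.7584 7.2013 9.2510 11.1862] v=[1.9960 -2.1707 -1.3473 0.4943]
Step 7: x=[2.9749 6.9603 9.1151 11.2410] v=[2.1645 -2.4100 -1.3588 0.5475]

Answer: 2.9749 6.9603 9.1151 11.2410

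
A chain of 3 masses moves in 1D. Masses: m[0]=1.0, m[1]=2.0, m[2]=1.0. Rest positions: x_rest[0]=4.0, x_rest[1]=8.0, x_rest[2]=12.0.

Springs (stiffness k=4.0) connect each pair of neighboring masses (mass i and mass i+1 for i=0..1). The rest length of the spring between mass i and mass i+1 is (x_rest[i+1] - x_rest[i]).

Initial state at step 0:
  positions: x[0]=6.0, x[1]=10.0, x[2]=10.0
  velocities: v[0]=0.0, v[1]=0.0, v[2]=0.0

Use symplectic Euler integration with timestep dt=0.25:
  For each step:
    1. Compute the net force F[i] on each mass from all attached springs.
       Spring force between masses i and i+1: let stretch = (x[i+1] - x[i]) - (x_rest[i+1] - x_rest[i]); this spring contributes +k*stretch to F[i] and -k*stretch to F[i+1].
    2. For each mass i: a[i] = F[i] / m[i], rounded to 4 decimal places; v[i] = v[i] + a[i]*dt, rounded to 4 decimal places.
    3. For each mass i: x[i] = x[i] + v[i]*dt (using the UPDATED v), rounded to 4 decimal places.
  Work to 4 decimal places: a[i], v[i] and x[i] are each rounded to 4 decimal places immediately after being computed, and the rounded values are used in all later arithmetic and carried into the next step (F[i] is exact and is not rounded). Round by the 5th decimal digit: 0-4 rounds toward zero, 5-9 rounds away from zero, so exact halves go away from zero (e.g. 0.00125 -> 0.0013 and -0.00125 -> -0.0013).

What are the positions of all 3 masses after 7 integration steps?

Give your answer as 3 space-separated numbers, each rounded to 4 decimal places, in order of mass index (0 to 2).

Answer: 2.6586 9.6955 13.9509

Derivation:
Step 0: x=[6.0000 10.0000 10.0000] v=[0.0000 0.0000 0.0000]
Step 1: x=[6.0000 9.5000 11.0000] v=[0.0000 -2.0000 4.0000]
Step 2: x=[5.8750 8.7500 12.6250] v=[-0.5000 -3.0000 6.5000]
Step 3: x=[5.4688 8.1250 14.2813] v=[-1.6250 -2.5000 6.6250]
Step 4: x=[4.7266 7.9375 15.3985] v=[-2.9688 -0.7500 4.4687]
Step 5: x=[3.7871 8.2813 15.6504] v=[-3.7579 1.3751 1.0077]
Step 6: x=[2.9712 8.9845 15.0601] v=[-3.2637 2.8126 -2.3614]
Step 7: x=[2.6586 9.6955 13.9509] v=[-1.2504 2.8438 -4.4370]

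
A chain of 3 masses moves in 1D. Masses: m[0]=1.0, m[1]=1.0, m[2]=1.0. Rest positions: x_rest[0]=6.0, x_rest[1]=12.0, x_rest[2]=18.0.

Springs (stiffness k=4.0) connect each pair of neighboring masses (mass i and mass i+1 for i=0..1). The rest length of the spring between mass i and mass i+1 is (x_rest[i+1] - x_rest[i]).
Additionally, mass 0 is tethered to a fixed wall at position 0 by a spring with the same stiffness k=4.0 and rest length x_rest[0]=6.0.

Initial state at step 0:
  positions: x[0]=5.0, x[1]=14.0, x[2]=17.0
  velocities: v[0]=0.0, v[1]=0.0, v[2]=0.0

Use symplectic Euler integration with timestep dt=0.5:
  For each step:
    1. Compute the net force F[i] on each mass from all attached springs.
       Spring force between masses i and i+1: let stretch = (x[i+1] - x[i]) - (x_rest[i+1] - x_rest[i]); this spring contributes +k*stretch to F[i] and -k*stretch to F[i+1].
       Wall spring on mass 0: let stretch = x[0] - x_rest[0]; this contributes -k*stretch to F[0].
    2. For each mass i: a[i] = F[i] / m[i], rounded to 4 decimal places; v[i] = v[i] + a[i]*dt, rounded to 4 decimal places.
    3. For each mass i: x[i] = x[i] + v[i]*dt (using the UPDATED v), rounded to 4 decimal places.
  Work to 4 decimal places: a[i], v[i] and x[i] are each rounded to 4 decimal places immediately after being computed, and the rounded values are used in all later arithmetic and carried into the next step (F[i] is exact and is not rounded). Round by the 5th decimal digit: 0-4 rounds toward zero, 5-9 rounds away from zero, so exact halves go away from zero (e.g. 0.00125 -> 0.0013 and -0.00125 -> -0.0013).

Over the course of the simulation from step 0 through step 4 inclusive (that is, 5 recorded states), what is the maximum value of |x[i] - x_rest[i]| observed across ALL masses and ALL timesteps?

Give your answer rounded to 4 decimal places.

Step 0: x=[5.0000 14.0000 17.0000] v=[0.0000 0.0000 0.0000]
Step 1: x=[9.0000 8.0000 20.0000] v=[8.0000 -12.0000 6.0000]
Step 2: x=[3.0000 15.0000 17.0000] v=[-12.0000 14.0000 -6.0000]
Step 3: x=[6.0000 12.0000 18.0000] v=[6.0000 -6.0000 2.0000]
Step 4: x=[9.0000 9.0000 19.0000] v=[6.0000 -6.0000 2.0000]
Max displacement = 4.0000

Answer: 4.0000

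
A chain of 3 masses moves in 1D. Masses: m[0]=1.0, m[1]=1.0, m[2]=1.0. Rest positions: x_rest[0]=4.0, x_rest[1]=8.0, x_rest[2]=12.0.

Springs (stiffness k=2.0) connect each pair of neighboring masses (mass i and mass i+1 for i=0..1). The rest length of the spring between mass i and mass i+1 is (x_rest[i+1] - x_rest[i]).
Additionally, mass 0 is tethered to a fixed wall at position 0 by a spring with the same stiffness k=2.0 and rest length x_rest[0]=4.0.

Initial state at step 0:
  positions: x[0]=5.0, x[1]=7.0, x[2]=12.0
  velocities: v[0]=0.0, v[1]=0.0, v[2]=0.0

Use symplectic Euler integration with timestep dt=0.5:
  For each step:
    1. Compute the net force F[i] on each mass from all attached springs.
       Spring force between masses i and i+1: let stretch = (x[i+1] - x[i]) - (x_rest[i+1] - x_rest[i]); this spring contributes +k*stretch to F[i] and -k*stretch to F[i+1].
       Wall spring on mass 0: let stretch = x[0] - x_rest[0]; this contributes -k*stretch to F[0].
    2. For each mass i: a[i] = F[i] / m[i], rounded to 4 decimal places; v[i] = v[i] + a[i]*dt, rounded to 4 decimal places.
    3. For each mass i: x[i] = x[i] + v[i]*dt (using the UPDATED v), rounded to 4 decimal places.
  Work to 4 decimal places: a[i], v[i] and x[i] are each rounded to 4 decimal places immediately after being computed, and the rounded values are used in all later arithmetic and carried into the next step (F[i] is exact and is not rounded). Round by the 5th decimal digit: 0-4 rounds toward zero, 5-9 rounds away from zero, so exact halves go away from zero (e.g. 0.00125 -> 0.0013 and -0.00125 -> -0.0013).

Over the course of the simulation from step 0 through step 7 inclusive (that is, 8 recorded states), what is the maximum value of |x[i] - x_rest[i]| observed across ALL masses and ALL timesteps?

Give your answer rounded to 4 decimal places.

Answer: 1.3750

Derivation:
Step 0: x=[5.0000 7.0000 12.0000] v=[0.0000 0.0000 0.0000]
Step 1: x=[3.5000 8.5000 11.5000] v=[-3.0000 3.0000 -1.0000]
Step 2: x=[2.7500 9.0000 11.5000] v=[-1.5000 1.0000 0.0000]
Step 3: x=[3.7500 7.6250 12.2500] v=[2.0000 -2.7500 1.5000]
Step 4: x=[4.8125 6.6250 12.6875] v=[2.1250 -2.0000 0.8750]
Step 5: x=[4.3750 7.7500 12.0938] v=[-0.8750 2.2500 -1.1875]
Step 6: x=[3.4375 9.3594 11.3282] v=[-1.8750 3.2188 -1.5313]
Step 7: x=[3.7422 8.9923 11.5782] v=[0.6094 -0.7343 0.4999]
Max displacement = 1.3750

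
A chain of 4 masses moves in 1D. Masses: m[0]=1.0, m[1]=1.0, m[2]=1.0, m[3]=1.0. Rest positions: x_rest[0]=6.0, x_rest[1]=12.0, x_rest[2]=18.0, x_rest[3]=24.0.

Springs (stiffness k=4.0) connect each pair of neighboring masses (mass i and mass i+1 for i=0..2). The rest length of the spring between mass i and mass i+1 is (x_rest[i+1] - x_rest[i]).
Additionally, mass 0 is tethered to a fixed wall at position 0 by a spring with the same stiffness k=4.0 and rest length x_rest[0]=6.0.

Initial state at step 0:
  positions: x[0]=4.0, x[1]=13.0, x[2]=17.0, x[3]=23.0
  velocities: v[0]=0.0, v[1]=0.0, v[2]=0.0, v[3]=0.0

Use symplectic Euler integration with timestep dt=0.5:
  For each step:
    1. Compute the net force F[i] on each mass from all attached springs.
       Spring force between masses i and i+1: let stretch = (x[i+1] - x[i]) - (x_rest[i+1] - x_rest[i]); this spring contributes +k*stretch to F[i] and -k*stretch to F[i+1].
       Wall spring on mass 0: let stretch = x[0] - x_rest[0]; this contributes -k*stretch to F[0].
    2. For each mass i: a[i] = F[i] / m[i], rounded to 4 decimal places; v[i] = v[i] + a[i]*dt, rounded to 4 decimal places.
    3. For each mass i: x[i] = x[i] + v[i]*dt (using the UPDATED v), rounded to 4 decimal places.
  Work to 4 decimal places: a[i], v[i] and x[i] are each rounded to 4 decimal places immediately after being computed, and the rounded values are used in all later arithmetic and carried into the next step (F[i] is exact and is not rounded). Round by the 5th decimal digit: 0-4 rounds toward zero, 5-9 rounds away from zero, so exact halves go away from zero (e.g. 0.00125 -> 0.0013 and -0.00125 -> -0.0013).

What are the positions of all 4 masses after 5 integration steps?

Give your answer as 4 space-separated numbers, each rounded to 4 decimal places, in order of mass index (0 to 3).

Answer: 6.0000 14.0000 15.0000 26.0000

Derivation:
Step 0: x=[4.0000 13.0000 17.0000 23.0000] v=[0.0000 0.0000 0.0000 0.0000]
Step 1: x=[9.0000 8.0000 19.0000 23.0000] v=[10.0000 -10.0000 4.0000 0.0000]
Step 2: x=[4.0000 15.0000 14.0000 25.0000] v=[-10.0000 14.0000 -10.0000 4.0000]
Step 3: x=[6.0000 10.0000 21.0000 22.0000] v=[4.0000 -10.0000 14.0000 -6.0000]
Step 4: x=[6.0000 12.0000 18.0000 24.0000] v=[0.0000 4.0000 -6.0000 4.0000]
Step 5: x=[6.0000 14.0000 15.0000 26.0000] v=[0.0000 4.0000 -6.0000 4.0000]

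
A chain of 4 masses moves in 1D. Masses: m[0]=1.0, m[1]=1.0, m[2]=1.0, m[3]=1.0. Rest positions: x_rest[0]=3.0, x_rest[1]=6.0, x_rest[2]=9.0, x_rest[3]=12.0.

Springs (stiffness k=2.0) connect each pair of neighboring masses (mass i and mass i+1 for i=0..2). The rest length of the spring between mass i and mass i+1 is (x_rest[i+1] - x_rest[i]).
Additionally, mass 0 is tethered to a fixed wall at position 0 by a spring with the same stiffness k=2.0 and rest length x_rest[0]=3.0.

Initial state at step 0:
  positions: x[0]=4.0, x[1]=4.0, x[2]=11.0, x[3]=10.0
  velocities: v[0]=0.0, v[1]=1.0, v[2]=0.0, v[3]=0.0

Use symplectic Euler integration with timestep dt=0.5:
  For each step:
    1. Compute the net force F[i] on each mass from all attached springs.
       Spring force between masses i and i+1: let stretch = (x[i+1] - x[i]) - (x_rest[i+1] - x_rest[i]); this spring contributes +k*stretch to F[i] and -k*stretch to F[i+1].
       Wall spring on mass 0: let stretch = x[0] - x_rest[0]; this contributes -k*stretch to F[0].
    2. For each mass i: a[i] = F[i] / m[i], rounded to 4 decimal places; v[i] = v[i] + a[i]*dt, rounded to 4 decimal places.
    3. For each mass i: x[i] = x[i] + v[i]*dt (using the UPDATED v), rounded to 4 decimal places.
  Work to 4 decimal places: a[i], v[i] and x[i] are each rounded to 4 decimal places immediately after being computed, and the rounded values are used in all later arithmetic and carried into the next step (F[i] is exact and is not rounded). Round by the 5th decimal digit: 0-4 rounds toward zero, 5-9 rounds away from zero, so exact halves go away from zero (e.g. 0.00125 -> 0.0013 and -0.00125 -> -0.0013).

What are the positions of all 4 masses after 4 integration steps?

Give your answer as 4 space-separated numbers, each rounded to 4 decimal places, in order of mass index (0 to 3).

Step 0: x=[4.0000 4.0000 11.0000 10.0000] v=[0.0000 1.0000 0.0000 0.0000]
Step 1: x=[2.0000 8.0000 7.0000 12.0000] v=[-4.0000 8.0000 -8.0000 4.0000]
Step 2: x=[2.0000 8.5000 6.0000 13.0000] v=[0.0000 1.0000 -2.0000 2.0000]
Step 3: x=[4.2500 4.5000 9.7500 12.0000] v=[4.5000 -8.0000 7.5000 -2.0000]
Step 4: x=[4.5000 3.0000 12.0000 11.3750] v=[0.5000 -3.0000 4.5000 -1.2500]

Answer: 4.5000 3.0000 12.0000 11.3750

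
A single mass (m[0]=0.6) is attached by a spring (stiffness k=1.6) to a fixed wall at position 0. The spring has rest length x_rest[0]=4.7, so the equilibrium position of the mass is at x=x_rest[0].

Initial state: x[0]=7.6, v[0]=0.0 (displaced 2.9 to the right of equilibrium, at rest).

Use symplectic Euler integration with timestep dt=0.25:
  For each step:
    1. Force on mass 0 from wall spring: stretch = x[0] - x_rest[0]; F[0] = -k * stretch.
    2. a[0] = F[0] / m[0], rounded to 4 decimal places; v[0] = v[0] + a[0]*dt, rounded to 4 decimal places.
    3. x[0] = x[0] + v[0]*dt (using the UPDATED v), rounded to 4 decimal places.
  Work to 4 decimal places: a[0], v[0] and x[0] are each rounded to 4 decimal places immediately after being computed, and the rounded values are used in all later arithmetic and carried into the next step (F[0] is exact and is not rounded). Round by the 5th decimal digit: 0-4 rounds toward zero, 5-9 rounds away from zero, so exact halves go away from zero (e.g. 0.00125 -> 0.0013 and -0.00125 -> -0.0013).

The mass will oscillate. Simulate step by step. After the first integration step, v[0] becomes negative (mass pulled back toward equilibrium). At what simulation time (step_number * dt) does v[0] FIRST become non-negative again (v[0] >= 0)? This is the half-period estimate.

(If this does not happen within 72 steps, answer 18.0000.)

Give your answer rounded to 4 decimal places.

Answer: 2.0000

Derivation:
Step 0: x=[7.6000] v=[0.0000]
Step 1: x=[7.1167] v=[-1.9333]
Step 2: x=[6.2306] v=[-3.5444]
Step 3: x=[5.0894] v=[-4.5648]
Step 4: x=[3.8833] v=[-4.8244]
Step 5: x=[2.8133] v=[-4.2799]
Step 6: x=[2.0578] v=[-3.0221]
Step 7: x=[1.7427] v=[-1.2606]
Step 8: x=[1.9204] v=[0.7109]
First v>=0 after going negative at step 8, time=2.0000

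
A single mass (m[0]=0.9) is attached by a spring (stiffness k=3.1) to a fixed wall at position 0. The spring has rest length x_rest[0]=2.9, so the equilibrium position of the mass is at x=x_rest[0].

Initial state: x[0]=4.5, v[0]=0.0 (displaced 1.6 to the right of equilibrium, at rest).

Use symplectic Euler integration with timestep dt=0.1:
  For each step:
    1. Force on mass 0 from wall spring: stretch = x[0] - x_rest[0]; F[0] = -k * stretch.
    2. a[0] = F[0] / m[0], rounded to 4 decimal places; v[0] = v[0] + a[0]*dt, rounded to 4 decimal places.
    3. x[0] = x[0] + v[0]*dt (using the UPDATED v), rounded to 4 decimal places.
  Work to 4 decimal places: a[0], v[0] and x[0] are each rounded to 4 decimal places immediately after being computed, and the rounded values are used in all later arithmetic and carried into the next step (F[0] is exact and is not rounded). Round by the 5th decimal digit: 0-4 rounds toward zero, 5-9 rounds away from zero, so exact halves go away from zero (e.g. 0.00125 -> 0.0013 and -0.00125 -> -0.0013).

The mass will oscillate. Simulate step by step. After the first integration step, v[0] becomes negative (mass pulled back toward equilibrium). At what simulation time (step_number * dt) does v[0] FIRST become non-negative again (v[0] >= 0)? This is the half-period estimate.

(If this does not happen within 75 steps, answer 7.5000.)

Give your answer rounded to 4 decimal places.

Answer: 1.7000

Derivation:
Step 0: x=[4.5000] v=[0.0000]
Step 1: x=[4.4449] v=[-0.5511]
Step 2: x=[4.3366] v=[-1.0832]
Step 3: x=[4.1788] v=[-1.5780]
Step 4: x=[3.9770] v=[-2.0185]
Step 5: x=[3.7381] v=[-2.3895]
Step 6: x=[3.4703] v=[-2.6782]
Step 7: x=[3.1828] v=[-2.8746]
Step 8: x=[2.8856] v=[-2.9720]
Step 9: x=[2.5889] v=[-2.9670]
Step 10: x=[2.3029] v=[-2.8598]
Step 11: x=[2.0375] v=[-2.6541]
Step 12: x=[1.8018] v=[-2.3570]
Step 13: x=[1.6039] v=[-1.9787]
Step 14: x=[1.4507] v=[-1.5323]
Step 15: x=[1.3474] v=[-1.0331]
Step 16: x=[1.2976] v=[-0.4983]
Step 17: x=[1.3030] v=[0.0536]
First v>=0 after going negative at step 17, time=1.7000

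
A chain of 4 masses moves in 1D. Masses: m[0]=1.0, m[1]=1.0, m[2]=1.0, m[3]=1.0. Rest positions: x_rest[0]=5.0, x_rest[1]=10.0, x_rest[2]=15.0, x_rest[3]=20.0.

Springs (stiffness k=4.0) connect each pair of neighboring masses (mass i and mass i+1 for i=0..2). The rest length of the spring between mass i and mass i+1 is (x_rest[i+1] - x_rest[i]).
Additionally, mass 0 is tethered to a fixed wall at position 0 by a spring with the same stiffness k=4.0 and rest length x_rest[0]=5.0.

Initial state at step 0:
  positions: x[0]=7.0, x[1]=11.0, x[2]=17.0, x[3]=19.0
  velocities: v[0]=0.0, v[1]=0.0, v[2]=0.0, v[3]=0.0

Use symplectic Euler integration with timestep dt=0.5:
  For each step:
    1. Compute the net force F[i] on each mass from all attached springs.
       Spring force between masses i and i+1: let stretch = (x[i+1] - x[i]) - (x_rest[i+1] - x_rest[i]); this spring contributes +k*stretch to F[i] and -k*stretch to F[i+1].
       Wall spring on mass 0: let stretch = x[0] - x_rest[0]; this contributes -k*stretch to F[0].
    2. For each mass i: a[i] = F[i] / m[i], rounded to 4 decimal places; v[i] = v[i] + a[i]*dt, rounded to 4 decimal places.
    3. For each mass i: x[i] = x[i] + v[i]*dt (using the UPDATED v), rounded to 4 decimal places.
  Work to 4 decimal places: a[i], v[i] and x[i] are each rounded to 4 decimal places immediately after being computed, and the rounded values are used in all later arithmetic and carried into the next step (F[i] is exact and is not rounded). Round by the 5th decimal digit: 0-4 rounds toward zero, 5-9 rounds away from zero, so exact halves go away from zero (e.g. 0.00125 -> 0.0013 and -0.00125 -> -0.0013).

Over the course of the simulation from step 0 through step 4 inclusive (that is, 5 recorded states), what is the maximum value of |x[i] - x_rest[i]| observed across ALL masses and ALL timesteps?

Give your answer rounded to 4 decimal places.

Answer: 4.0000

Derivation:
Step 0: x=[7.0000 11.0000 17.0000 19.0000] v=[0.0000 0.0000 0.0000 0.0000]
Step 1: x=[4.0000 13.0000 13.0000 22.0000] v=[-6.0000 4.0000 -8.0000 6.0000]
Step 2: x=[6.0000 6.0000 18.0000 21.0000] v=[4.0000 -14.0000 10.0000 -2.0000]
Step 3: x=[2.0000 11.0000 14.0000 22.0000] v=[-8.0000 10.0000 -8.0000 2.0000]
Step 4: x=[5.0000 10.0000 15.0000 20.0000] v=[6.0000 -2.0000 2.0000 -4.0000]
Max displacement = 4.0000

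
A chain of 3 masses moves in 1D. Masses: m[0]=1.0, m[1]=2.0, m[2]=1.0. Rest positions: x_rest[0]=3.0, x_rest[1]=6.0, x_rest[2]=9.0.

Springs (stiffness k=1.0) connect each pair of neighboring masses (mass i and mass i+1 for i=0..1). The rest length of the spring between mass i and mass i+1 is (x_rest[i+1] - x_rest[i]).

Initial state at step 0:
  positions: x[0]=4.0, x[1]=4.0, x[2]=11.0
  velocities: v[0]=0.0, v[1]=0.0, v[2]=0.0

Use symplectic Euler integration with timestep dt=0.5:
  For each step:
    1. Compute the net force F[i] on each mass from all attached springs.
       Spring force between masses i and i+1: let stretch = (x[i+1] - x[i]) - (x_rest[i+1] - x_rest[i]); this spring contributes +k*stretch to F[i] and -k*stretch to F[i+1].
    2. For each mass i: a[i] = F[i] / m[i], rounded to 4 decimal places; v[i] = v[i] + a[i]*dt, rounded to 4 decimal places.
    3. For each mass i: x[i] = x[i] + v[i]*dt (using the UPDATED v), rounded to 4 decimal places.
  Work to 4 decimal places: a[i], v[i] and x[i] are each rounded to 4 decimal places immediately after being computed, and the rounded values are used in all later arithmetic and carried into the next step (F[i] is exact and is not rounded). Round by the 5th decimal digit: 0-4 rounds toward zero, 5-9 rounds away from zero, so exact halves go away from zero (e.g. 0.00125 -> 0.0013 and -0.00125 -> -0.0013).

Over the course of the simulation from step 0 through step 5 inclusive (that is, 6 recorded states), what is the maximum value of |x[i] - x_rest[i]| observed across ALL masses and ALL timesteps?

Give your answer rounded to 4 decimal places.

Step 0: x=[4.0000 4.0000 11.0000] v=[0.0000 0.0000 0.0000]
Step 1: x=[3.2500 4.8750 10.0000] v=[-1.5000 1.7500 -2.0000]
Step 2: x=[2.1563 6.1875 8.4688] v=[-2.1875 2.6250 -3.0625]
Step 3: x=[1.3204 7.2813 7.1172] v=[-1.6719 2.1875 -2.7032]
Step 4: x=[1.2247 7.6095 6.5566] v=[-0.1915 0.6563 -1.1212]
Step 5: x=[1.9752 7.0079 7.0093] v=[1.5009 -1.2032 0.9053]
Max displacement = 2.4434

Answer: 2.4434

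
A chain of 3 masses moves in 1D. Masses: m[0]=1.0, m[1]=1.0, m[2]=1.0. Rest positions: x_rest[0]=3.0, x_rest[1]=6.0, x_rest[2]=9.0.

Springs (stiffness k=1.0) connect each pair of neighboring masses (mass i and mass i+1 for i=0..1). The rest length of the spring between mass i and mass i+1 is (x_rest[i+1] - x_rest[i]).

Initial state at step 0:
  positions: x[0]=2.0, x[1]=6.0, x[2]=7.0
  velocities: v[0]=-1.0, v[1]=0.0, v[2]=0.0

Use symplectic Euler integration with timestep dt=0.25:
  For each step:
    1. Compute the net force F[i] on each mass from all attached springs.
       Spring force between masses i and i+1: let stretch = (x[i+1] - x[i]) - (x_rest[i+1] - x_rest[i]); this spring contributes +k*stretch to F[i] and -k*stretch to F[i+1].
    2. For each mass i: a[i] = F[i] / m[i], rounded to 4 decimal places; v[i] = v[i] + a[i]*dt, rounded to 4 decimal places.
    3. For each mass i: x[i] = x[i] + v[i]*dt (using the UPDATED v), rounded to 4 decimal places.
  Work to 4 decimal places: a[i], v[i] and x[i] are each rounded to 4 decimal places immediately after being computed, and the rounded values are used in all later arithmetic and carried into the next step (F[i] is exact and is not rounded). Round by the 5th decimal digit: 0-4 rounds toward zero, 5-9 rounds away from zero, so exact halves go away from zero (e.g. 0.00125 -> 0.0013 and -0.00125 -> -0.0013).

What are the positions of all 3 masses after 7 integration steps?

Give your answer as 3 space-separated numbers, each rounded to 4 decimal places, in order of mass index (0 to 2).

Answer: 1.2671 3.4183 8.5648

Derivation:
Step 0: x=[2.0000 6.0000 7.0000] v=[-1.0000 0.0000 0.0000]
Step 1: x=[1.8125 5.8125 7.1250] v=[-0.7500 -0.7500 0.5000]
Step 2: x=[1.6875 5.4570 7.3555] v=[-0.5000 -1.4219 0.9219]
Step 3: x=[1.6106 4.9846 7.6548] v=[-0.3076 -1.8897 1.1973]
Step 4: x=[1.5571 4.4682 7.9748] v=[-0.2141 -2.0657 1.2798]
Step 5: x=[1.4980 3.9890 8.2631] v=[-0.2363 -1.9168 1.1532]
Step 6: x=[1.4071 3.6213 8.4718] v=[-0.3636 -1.4710 0.8347]
Step 7: x=[1.2671 3.4183 8.5648] v=[-0.5601 -0.8119 0.3721]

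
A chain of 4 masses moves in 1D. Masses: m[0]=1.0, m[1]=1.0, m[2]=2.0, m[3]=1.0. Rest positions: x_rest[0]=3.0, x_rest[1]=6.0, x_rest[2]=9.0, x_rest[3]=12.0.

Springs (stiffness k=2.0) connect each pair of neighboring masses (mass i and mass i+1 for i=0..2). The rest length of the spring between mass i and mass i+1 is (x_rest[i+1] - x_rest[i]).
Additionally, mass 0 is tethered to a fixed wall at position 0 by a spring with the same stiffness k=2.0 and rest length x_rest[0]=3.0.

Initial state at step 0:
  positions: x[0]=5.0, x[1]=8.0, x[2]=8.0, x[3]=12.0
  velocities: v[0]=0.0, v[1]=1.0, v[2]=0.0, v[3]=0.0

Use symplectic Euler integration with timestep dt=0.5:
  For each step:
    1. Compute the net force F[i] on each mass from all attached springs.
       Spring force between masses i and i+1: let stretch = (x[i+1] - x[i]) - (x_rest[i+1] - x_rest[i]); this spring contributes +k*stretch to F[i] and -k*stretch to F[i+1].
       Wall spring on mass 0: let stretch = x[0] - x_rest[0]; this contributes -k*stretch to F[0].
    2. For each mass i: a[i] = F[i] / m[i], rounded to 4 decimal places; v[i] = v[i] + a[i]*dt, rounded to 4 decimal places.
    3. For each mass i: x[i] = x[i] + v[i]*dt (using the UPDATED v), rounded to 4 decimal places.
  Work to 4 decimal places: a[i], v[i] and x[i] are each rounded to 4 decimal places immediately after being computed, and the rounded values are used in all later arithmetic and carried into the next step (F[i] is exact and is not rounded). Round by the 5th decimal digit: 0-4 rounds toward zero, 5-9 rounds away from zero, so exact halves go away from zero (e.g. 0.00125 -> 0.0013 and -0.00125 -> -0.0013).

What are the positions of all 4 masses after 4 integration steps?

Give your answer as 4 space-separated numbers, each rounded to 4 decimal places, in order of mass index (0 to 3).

Answer: 1.1563 5.1250 9.6250 13.3438

Derivation:
Step 0: x=[5.0000 8.0000 8.0000 12.0000] v=[0.0000 1.0000 0.0000 0.0000]
Step 1: x=[4.0000 7.0000 9.0000 11.5000] v=[-2.0000 -2.0000 2.0000 -1.0000]
Step 2: x=[2.5000 5.5000 10.1250 11.2500] v=[-3.0000 -3.0000 2.2500 -0.5000]
Step 3: x=[1.2500 4.8125 10.3750 11.9375] v=[-2.5000 -1.3750 0.5000 1.3750]
Step 4: x=[1.1563 5.1250 9.6250 13.3438] v=[-0.1875 0.6250 -1.5000 2.8125]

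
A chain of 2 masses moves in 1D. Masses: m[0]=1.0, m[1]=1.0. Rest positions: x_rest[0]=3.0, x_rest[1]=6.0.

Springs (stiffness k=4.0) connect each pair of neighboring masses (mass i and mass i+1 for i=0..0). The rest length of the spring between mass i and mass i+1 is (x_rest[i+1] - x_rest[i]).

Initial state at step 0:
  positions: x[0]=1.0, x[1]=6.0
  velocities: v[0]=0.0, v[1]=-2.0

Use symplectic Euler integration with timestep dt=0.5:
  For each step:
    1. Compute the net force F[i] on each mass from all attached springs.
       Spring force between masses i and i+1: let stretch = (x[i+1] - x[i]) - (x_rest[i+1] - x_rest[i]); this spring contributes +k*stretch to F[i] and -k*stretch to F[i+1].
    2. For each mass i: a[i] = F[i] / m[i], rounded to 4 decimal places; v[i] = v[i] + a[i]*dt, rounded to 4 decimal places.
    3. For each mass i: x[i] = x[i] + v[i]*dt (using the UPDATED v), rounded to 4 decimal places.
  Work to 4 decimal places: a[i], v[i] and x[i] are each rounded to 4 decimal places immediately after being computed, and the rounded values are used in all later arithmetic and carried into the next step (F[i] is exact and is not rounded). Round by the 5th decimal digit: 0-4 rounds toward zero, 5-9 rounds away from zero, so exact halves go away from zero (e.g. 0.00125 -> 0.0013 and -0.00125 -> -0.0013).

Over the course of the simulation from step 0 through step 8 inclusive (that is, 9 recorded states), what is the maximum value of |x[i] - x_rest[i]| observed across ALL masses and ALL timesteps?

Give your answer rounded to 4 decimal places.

Step 0: x=[1.0000 6.0000] v=[0.0000 -2.0000]
Step 1: x=[3.0000 3.0000] v=[4.0000 -6.0000]
Step 2: x=[2.0000 3.0000] v=[-2.0000 0.0000]
Step 3: x=[-1.0000 5.0000] v=[-6.0000 4.0000]
Step 4: x=[-1.0000 4.0000] v=[0.0000 -2.0000]
Step 5: x=[1.0000 1.0000] v=[4.0000 -6.0000]
Step 6: x=[0.0000 1.0000] v=[-2.0000 0.0000]
Step 7: x=[-3.0000 3.0000] v=[-6.0000 4.0000]
Step 8: x=[-3.0000 2.0000] v=[0.0000 -2.0000]
Max displacement = 6.0000

Answer: 6.0000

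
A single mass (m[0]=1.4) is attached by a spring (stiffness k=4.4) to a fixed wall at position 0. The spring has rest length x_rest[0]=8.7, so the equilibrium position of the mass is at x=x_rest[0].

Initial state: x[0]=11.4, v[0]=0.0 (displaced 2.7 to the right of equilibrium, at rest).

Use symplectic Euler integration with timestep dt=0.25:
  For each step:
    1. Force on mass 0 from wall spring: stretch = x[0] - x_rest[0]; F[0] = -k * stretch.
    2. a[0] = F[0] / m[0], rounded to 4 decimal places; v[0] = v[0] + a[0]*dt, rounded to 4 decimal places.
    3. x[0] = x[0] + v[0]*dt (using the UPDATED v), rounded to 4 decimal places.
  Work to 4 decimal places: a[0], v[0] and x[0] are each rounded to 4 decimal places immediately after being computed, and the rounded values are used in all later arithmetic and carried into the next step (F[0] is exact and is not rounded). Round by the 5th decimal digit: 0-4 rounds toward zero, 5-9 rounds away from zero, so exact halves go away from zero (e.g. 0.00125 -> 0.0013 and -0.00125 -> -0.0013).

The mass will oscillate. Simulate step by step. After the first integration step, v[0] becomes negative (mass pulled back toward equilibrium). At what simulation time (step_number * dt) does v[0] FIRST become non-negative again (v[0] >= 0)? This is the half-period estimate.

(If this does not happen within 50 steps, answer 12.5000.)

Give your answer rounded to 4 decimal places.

Step 0: x=[11.4000] v=[0.0000]
Step 1: x=[10.8697] v=[-2.1214]
Step 2: x=[9.9132] v=[-3.8262]
Step 3: x=[8.7184] v=[-4.7794]
Step 4: x=[7.5199] v=[-4.7939]
Step 5: x=[6.5532] v=[-3.8667]
Step 6: x=[6.0082] v=[-2.1799]
Step 7: x=[5.9920] v=[-0.0649]
Step 8: x=[6.5077] v=[2.0628]
First v>=0 after going negative at step 8, time=2.0000

Answer: 2.0000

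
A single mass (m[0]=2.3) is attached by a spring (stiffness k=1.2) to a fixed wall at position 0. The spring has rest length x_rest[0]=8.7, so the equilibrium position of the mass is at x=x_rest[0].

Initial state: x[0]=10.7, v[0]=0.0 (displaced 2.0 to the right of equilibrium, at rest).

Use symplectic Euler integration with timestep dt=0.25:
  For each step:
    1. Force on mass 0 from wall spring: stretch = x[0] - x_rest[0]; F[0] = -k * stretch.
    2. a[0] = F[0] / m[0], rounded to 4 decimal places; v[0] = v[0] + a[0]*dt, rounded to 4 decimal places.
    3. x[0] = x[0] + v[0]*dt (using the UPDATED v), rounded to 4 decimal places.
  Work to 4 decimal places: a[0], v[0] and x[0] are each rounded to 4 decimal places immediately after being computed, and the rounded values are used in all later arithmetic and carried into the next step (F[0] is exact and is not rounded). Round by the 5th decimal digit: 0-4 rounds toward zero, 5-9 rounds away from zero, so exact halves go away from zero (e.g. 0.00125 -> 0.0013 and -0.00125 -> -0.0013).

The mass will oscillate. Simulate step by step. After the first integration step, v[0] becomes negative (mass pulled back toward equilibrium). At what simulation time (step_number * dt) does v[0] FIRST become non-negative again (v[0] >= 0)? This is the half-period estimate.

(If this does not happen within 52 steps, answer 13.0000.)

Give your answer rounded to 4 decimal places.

Step 0: x=[10.7000] v=[0.0000]
Step 1: x=[10.6348] v=[-0.2609]
Step 2: x=[10.5065] v=[-0.5133]
Step 3: x=[10.3193] v=[-0.7489]
Step 4: x=[10.0793] v=[-0.9601]
Step 5: x=[9.7943] v=[-1.1400]
Step 6: x=[9.4736] v=[-1.2827]
Step 7: x=[9.1277] v=[-1.3836]
Step 8: x=[8.7679] v=[-1.4394]
Step 9: x=[8.4058] v=[-1.4483]
Step 10: x=[8.0533] v=[-1.4099]
Step 11: x=[7.7219] v=[-1.3256]
Step 12: x=[7.4224] v=[-1.1980]
Step 13: x=[7.1646] v=[-1.0314]
Step 14: x=[6.9568] v=[-0.8311]
Step 15: x=[6.8059] v=[-0.6037]
Step 16: x=[6.7167] v=[-0.3567]
Step 17: x=[6.6922] v=[-0.0980]
Step 18: x=[6.7332] v=[0.1639]
First v>=0 after going negative at step 18, time=4.5000

Answer: 4.5000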